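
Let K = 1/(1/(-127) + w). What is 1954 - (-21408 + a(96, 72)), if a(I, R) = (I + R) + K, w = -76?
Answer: 223891809/9653 ≈ 23194.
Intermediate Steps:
K = -127/9653 (K = 1/(1/(-127) - 76) = 1/(-1/127 - 76) = 1/(-9653/127) = -127/9653 ≈ -0.013157)
a(I, R) = -127/9653 + I + R (a(I, R) = (I + R) - 127/9653 = -127/9653 + I + R)
1954 - (-21408 + a(96, 72)) = 1954 - (-21408 + (-127/9653 + 96 + 72)) = 1954 - (-21408 + 1621577/9653) = 1954 - 1*(-205029847/9653) = 1954 + 205029847/9653 = 223891809/9653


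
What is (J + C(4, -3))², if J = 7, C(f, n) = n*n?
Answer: 256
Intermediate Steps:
C(f, n) = n²
(J + C(4, -3))² = (7 + (-3)²)² = (7 + 9)² = 16² = 256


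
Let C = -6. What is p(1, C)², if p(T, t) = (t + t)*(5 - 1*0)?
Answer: 3600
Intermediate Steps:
p(T, t) = 10*t (p(T, t) = (2*t)*(5 + 0) = (2*t)*5 = 10*t)
p(1, C)² = (10*(-6))² = (-60)² = 3600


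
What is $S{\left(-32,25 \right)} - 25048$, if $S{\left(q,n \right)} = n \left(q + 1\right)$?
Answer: $-25823$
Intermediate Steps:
$S{\left(q,n \right)} = n \left(1 + q\right)$
$S{\left(-32,25 \right)} - 25048 = 25 \left(1 - 32\right) - 25048 = 25 \left(-31\right) - 25048 = -775 - 25048 = -25823$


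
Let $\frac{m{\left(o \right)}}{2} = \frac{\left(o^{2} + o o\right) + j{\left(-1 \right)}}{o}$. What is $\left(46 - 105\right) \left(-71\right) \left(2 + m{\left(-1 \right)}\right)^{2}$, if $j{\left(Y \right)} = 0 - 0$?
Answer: $16756$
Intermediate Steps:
$j{\left(Y \right)} = 0$ ($j{\left(Y \right)} = 0 + 0 = 0$)
$m{\left(o \right)} = 4 o$ ($m{\left(o \right)} = 2 \frac{\left(o^{2} + o o\right) + 0}{o} = 2 \frac{\left(o^{2} + o^{2}\right) + 0}{o} = 2 \frac{2 o^{2} + 0}{o} = 2 \frac{2 o^{2}}{o} = 2 \cdot 2 o = 4 o$)
$\left(46 - 105\right) \left(-71\right) \left(2 + m{\left(-1 \right)}\right)^{2} = \left(46 - 105\right) \left(-71\right) \left(2 + 4 \left(-1\right)\right)^{2} = \left(46 - 105\right) \left(-71\right) \left(2 - 4\right)^{2} = \left(-59\right) \left(-71\right) \left(-2\right)^{2} = 4189 \cdot 4 = 16756$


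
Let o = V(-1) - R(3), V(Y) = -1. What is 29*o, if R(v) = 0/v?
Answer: -29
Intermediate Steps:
R(v) = 0
o = -1 (o = -1 - 1*0 = -1 + 0 = -1)
29*o = 29*(-1) = -29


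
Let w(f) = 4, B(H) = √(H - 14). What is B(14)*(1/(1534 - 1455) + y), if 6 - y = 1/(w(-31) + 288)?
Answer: 0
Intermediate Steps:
B(H) = √(-14 + H)
y = 1751/292 (y = 6 - 1/(4 + 288) = 6 - 1/292 = 1751/292 ≈ 5.9966)
B(14)*(1/(1534 - 1455) + y) = √(-14 + 14)*(1/(1534 - 1455) + 1751/292) = √0*(1/79 + 1751/292) = 0*(1/79 + 1751/292) = 0*(138621/23068) = 0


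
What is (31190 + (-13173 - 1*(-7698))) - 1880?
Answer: 23835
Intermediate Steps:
(31190 + (-13173 - 1*(-7698))) - 1880 = (31190 + (-13173 + 7698)) - 1880 = (31190 - 5475) - 1880 = 25715 - 1880 = 23835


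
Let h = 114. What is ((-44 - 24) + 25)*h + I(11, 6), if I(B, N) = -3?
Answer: -4905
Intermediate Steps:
((-44 - 24) + 25)*h + I(11, 6) = ((-44 - 24) + 25)*114 - 3 = (-68 + 25)*114 - 3 = -43*114 - 3 = -4902 - 3 = -4905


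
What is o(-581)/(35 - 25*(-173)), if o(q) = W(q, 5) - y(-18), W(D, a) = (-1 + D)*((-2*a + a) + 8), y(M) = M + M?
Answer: -171/436 ≈ -0.39220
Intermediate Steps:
y(M) = 2*M
W(D, a) = (-1 + D)*(8 - a) (W(D, a) = (-1 + D)*(-a + 8) = (-1 + D)*(8 - a))
o(q) = 33 + 3*q (o(q) = (-8 + 5 + 8*q - 1*q*5) - 2*(-18) = (-8 + 5 + 8*q - 5*q) - 1*(-36) = (-3 + 3*q) + 36 = 33 + 3*q)
o(-581)/(35 - 25*(-173)) = (33 + 3*(-581))/(35 - 25*(-173)) = (33 - 1743)/(35 + 4325) = -1710/4360 = -1710*1/4360 = -171/436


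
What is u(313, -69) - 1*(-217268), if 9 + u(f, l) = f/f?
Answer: 217260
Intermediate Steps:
u(f, l) = -8 (u(f, l) = -9 + f/f = -9 + 1 = -8)
u(313, -69) - 1*(-217268) = -8 - 1*(-217268) = -8 + 217268 = 217260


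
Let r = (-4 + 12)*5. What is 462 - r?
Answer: 422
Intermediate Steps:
r = 40 (r = 8*5 = 40)
462 - r = 462 - 1*40 = 462 - 40 = 422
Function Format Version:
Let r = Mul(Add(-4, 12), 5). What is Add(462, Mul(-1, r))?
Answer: 422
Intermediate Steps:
r = 40 (r = Mul(8, 5) = 40)
Add(462, Mul(-1, r)) = Add(462, Mul(-1, 40)) = Add(462, -40) = 422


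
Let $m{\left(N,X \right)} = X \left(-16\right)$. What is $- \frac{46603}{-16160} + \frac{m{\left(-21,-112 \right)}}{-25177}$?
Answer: $\frac{1144365011}{406860320} \approx 2.8127$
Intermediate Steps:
$m{\left(N,X \right)} = - 16 X$
$- \frac{46603}{-16160} + \frac{m{\left(-21,-112 \right)}}{-25177} = - \frac{46603}{-16160} + \frac{\left(-16\right) \left(-112\right)}{-25177} = \left(-46603\right) \left(- \frac{1}{16160}\right) + 1792 \left(- \frac{1}{25177}\right) = \frac{46603}{16160} - \frac{1792}{25177} = \frac{1144365011}{406860320}$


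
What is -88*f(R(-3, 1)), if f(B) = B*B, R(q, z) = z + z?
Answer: -352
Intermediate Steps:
R(q, z) = 2*z
f(B) = B**2
-88*f(R(-3, 1)) = -88*(2*1)**2 = -88*2**2 = -88*4 = -352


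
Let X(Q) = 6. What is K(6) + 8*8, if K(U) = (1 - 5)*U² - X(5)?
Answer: -86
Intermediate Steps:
K(U) = -6 - 4*U² (K(U) = (1 - 5)*U² - 1*6 = -4*U² - 6 = -6 - 4*U²)
K(6) + 8*8 = (-6 - 4*6²) + 8*8 = (-6 - 4*36) + 64 = (-6 - 144) + 64 = -150 + 64 = -86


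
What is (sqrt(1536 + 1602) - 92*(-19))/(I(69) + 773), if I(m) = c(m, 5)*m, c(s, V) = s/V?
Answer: 230/227 + 5*sqrt(3138)/8626 ≈ 1.0457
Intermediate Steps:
I(m) = m**2/5 (I(m) = (m/5)*m = m**2/5)
(sqrt(1536 + 1602) - 92*(-19))/(I(69) + 773) = (sqrt(1536 + 1602) - 92*(-19))/((1/5)*69**2 + 773) = (sqrt(3138) + 1748)/((1/5)*4761 + 773) = (1748 + sqrt(3138))/(4761/5 + 773) = (1748 + sqrt(3138))/(8626/5) = (1748 + sqrt(3138))*(5/8626) = 230/227 + 5*sqrt(3138)/8626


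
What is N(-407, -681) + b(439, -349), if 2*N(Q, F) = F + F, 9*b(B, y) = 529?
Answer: -5600/9 ≈ -622.22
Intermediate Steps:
b(B, y) = 529/9 (b(B, y) = (⅑)*529 = 529/9)
N(Q, F) = F (N(Q, F) = (F + F)/2 = (2*F)/2 = F)
N(-407, -681) + b(439, -349) = -681 + 529/9 = -5600/9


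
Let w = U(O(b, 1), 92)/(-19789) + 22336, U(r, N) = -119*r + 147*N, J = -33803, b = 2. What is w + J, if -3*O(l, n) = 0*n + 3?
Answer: -32419158/2827 ≈ -11468.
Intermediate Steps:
O(l, n) = -1 (O(l, n) = -(0*n + 3)/3 = -(0 + 3)/3 = -1/3*3 = -1)
w = 63141923/2827 (w = (-119*(-1) + 147*92)/(-19789) + 22336 = (119 + 13524)*(-1/19789) + 22336 = 13643*(-1/19789) + 22336 = -1949/2827 + 22336 = 63141923/2827 ≈ 22335.)
w + J = 63141923/2827 - 33803 = -32419158/2827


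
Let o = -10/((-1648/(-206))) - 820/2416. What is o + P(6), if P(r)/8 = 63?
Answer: 75864/151 ≈ 502.41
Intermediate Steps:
P(r) = 504 (P(r) = 8*63 = 504)
o = -240/151 (o = -10/((-1648*(-1/206))) - 820*1/2416 = -10/8 - 205/604 = -10*⅛ - 205/604 = -5/4 - 205/604 = -240/151 ≈ -1.5894)
o + P(6) = -240/151 + 504 = 75864/151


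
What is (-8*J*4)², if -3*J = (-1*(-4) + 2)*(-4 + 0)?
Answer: 65536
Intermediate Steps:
J = 8 (J = -(-1*(-4) + 2)*(-4 + 0)/3 = -(4 + 2)*(-4)/3 = -2*(-4) = -⅓*(-24) = 8)
(-8*J*4)² = (-8*8*4)² = (-64*4)² = (-256)² = 65536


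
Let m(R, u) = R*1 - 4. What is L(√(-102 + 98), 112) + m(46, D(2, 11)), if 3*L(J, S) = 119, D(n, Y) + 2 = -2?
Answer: 245/3 ≈ 81.667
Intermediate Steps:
D(n, Y) = -4 (D(n, Y) = -2 - 2 = -4)
L(J, S) = 119/3 (L(J, S) = (⅓)*119 = 119/3)
m(R, u) = -4 + R (m(R, u) = R - 4 = -4 + R)
L(√(-102 + 98), 112) + m(46, D(2, 11)) = 119/3 + (-4 + 46) = 119/3 + 42 = 245/3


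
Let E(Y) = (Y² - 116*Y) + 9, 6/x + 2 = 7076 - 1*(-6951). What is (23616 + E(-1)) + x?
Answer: 110993852/4675 ≈ 23742.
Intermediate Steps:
x = 2/4675 (x = 6/(-2 + (7076 - 1*(-6951))) = 6/(-2 + (7076 + 6951)) = 6/(-2 + 14027) = 6/14025 = 6*(1/14025) = 2/4675 ≈ 0.00042781)
E(Y) = 9 + Y² - 116*Y
(23616 + E(-1)) + x = (23616 + (9 + (-1)² - 116*(-1))) + 2/4675 = (23616 + (9 + 1 + 116)) + 2/4675 = (23616 + 126) + 2/4675 = 23742 + 2/4675 = 110993852/4675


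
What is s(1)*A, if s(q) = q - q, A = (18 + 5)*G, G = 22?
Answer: 0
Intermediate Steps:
A = 506 (A = (18 + 5)*22 = 23*22 = 506)
s(q) = 0
s(1)*A = 0*506 = 0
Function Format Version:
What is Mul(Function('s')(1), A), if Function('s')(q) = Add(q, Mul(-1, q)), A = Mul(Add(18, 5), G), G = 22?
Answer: 0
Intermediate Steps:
A = 506 (A = Mul(Add(18, 5), 22) = Mul(23, 22) = 506)
Function('s')(q) = 0
Mul(Function('s')(1), A) = Mul(0, 506) = 0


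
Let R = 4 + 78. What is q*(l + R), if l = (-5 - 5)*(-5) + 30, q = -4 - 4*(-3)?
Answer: 1296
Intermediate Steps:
R = 82
q = 8 (q = -4 + 12 = 8)
l = 80 (l = -10*(-5) + 30 = 50 + 30 = 80)
q*(l + R) = 8*(80 + 82) = 8*162 = 1296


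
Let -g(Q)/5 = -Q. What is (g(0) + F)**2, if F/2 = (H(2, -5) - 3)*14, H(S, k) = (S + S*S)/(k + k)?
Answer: 254016/25 ≈ 10161.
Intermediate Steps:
g(Q) = 5*Q (g(Q) = -(-5)*Q = 5*Q)
H(S, k) = (S + S**2)/(2*k) (H(S, k) = (S + S**2)/((2*k)) = (S + S**2)*(1/(2*k)) = (S + S**2)/(2*k))
F = -504/5 (F = 2*(((1/2)*2*(1 + 2)/(-5) - 3)*14) = 2*(((1/2)*2*(-1/5)*3 - 3)*14) = 2*((-3/5 - 3)*14) = 2*(-18/5*14) = 2*(-252/5) = -504/5 ≈ -100.80)
(g(0) + F)**2 = (5*0 - 504/5)**2 = (0 - 504/5)**2 = (-504/5)**2 = 254016/25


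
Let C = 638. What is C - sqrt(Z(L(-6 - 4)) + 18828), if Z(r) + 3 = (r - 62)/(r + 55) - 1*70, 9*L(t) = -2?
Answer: 638 - 3*sqrt(506456435)/493 ≈ 501.06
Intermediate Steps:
L(t) = -2/9 (L(t) = (1/9)*(-2) = -2/9)
Z(r) = -73 + (-62 + r)/(55 + r) (Z(r) = -3 + ((r - 62)/(r + 55) - 1*70) = -3 + ((-62 + r)/(55 + r) - 70) = -3 + (-70 + (-62 + r)/(55 + r)) = -73 + (-62 + r)/(55 + r))
C - sqrt(Z(L(-6 - 4)) + 18828) = 638 - sqrt(9*(-453 - 8*(-2/9))/(55 - 2/9) + 18828) = 638 - sqrt(9*(-453 + 16/9)/(493/9) + 18828) = 638 - sqrt(9*(9/493)*(-4061/9) + 18828) = 638 - sqrt(-36549/493 + 18828) = 638 - sqrt(9245655/493) = 638 - 3*sqrt(506456435)/493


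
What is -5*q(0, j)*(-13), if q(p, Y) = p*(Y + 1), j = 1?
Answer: 0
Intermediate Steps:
q(p, Y) = p*(1 + Y)
-5*q(0, j)*(-13) = -0*(1 + 1)*(-13) = -0*2*(-13) = -5*0*(-13) = 0*(-13) = 0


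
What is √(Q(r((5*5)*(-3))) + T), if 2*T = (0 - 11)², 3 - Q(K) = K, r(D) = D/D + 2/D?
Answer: √56274/30 ≈ 7.9074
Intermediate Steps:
r(D) = 1 + 2/D
Q(K) = 3 - K
T = 121/2 (T = (0 - 11)²/2 = (½)*(-11)² = (½)*121 = 121/2 ≈ 60.500)
√(Q(r((5*5)*(-3))) + T) = √((3 - (2 + (5*5)*(-3))/((5*5)*(-3))) + 121/2) = √((3 - (2 + 25*(-3))/(25*(-3))) + 121/2) = √((3 - (2 - 75)/(-75)) + 121/2) = √((3 - (-1)*(-73)/75) + 121/2) = √((3 - 1*73/75) + 121/2) = √((3 - 73/75) + 121/2) = √(152/75 + 121/2) = √(9379/150) = √56274/30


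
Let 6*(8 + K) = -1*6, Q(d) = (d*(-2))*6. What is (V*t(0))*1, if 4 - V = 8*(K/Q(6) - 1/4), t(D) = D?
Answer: 0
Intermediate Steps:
Q(d) = -12*d (Q(d) = -2*d*6 = -12*d)
K = -9 (K = -8 + (-1*6)/6 = -8 + (⅙)*(-6) = -8 - 1 = -9)
V = 5 (V = 4 - 8*(-9/((-12*6)) - 1/4) = 4 - 8*(-9/(-72) - 1*¼) = 4 - 8*(-9*(-1/72) - ¼) = 4 - 8*(⅛ - ¼) = 4 - 8*(-1)/8 = 4 - 1*(-1) = 4 + 1 = 5)
(V*t(0))*1 = (5*0)*1 = 0*1 = 0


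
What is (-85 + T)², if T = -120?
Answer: 42025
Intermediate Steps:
(-85 + T)² = (-85 - 120)² = (-205)² = 42025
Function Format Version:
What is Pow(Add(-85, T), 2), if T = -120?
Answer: 42025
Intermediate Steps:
Pow(Add(-85, T), 2) = Pow(Add(-85, -120), 2) = Pow(-205, 2) = 42025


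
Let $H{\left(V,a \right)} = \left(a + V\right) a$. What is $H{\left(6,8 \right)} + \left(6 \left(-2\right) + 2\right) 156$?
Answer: $-1448$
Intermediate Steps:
$H{\left(V,a \right)} = a \left(V + a\right)$ ($H{\left(V,a \right)} = \left(V + a\right) a = a \left(V + a\right)$)
$H{\left(6,8 \right)} + \left(6 \left(-2\right) + 2\right) 156 = 8 \left(6 + 8\right) + \left(6 \left(-2\right) + 2\right) 156 = 8 \cdot 14 + \left(-12 + 2\right) 156 = 112 - 1560 = -1448$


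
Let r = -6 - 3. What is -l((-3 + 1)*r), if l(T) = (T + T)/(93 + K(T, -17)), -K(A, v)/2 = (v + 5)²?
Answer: 12/65 ≈ 0.18462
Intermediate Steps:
r = -9
K(A, v) = -2*(5 + v)² (K(A, v) = -2*(v + 5)² = -2*(5 + v)²)
l(T) = -2*T/195 (l(T) = (T + T)/(93 - 2*(5 - 17)²) = (2*T)/(93 - 2*(-12)²) = (2*T)/(93 - 2*144) = (2*T)/(93 - 288) = (2*T)/(-195) = (2*T)*(-1/195) = -2*T/195)
-l((-3 + 1)*r) = -(-2)*(-3 + 1)*(-9)/195 = -(-2)*(-2*(-9))/195 = -(-2)*18/195 = -1*(-12/65) = 12/65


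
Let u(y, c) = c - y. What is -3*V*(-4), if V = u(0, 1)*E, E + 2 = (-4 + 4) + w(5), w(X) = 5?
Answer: 36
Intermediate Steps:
E = 3 (E = -2 + ((-4 + 4) + 5) = -2 + (0 + 5) = -2 + 5 = 3)
V = 3 (V = (1 - 1*0)*3 = (1 + 0)*3 = 1*3 = 3)
-3*V*(-4) = -3*3*(-4) = -9*(-4) = 36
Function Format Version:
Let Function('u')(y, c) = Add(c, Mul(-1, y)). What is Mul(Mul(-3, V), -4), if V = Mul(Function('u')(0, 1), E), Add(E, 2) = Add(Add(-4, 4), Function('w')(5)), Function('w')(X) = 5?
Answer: 36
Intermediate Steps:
E = 3 (E = Add(-2, Add(Add(-4, 4), 5)) = Add(-2, Add(0, 5)) = Add(-2, 5) = 3)
V = 3 (V = Mul(Add(1, Mul(-1, 0)), 3) = Mul(Add(1, 0), 3) = Mul(1, 3) = 3)
Mul(Mul(-3, V), -4) = Mul(Mul(-3, 3), -4) = Mul(-9, -4) = 36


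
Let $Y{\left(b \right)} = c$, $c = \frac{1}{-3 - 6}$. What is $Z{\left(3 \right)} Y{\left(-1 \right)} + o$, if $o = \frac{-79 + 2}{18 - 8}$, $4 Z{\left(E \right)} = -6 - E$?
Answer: $- \frac{149}{20} \approx -7.45$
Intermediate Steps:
$Z{\left(E \right)} = - \frac{3}{2} - \frac{E}{4}$ ($Z{\left(E \right)} = \frac{-6 - E}{4} = - \frac{3}{2} - \frac{E}{4}$)
$c = - \frac{1}{9}$ ($c = \frac{1}{-9} = - \frac{1}{9} \approx -0.11111$)
$o = - \frac{77}{10} \approx -7.7$
$Y{\left(b \right)} = - \frac{1}{9}$
$Z{\left(3 \right)} Y{\left(-1 \right)} + o = \left(- \frac{3}{2} - \frac{3}{4}\right) \left(- \frac{1}{9}\right) - \frac{77}{10} = \left(- \frac{9}{4}\right) \left(- \frac{1}{9}\right) - \frac{77}{10} = \frac{1}{4} - \frac{77}{10} = - \frac{149}{20}$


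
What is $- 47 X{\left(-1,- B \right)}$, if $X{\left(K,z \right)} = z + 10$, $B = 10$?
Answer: $0$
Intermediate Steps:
$X{\left(K,z \right)} = 10 + z$
$- 47 X{\left(-1,- B \right)} = - 47 \left(10 - 10\right) = \left(-47\right) 0 = 0$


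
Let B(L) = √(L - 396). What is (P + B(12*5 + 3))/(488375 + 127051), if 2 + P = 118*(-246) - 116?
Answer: -14573/307713 + I*√37/205142 ≈ -0.047359 + 2.9651e-5*I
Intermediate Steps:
P = -29146 (P = -2 + (118*(-246) - 116) = -2 + (-29028 - 116) = -2 - 29144 = -29146)
B(L) = √(-396 + L)
(P + B(12*5 + 3))/(488375 + 127051) = (-29146 + √(-396 + (12*5 + 3)))/(488375 + 127051) = (-29146 + √(-396 + (60 + 3)))/615426 = (-29146 + √(-396 + 63))*(1/615426) = (-29146 + √(-333))*(1/615426) = (-29146 + 3*I*√37)*(1/615426) = -14573/307713 + I*√37/205142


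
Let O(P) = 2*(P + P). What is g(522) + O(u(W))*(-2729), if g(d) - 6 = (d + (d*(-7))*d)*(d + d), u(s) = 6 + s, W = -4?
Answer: -1990789930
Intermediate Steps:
O(P) = 4*P (O(P) = 2*(2*P) = 4*P)
g(d) = 6 + 2*d*(d - 7*d²) (g(d) = 6 + (d + (d*(-7))*d)*(d + d) = 6 + (d + (-7*d)*d)*(2*d) = 6 + (d - 7*d²)*(2*d) = 6 + 2*d*(d - 7*d²))
g(522) + O(u(W))*(-2729) = (6 - 14*522³ + 2*522²) + (4*(6 - 4))*(-2729) = (6 - 14*142236648 + 2*272484) + (4*2)*(-2729) = (6 - 1991313072 + 544968) + 8*(-2729) = -1990768098 - 21832 = -1990789930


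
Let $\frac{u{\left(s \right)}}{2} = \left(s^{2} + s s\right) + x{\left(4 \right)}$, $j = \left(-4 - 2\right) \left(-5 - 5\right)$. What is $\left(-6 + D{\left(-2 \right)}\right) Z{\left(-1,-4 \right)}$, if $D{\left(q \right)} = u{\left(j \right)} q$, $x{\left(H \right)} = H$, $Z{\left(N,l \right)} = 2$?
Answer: $-57644$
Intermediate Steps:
$j = 60$ ($j = \left(-6\right) \left(-10\right) = 60$)
$u{\left(s \right)} = 8 + 4 s^{2}$ ($u{\left(s \right)} = 2 \left(\left(s^{2} + s s\right) + 4\right) = 2 \left(\left(s^{2} + s^{2}\right) + 4\right) = 2 \left(2 s^{2} + 4\right) = 2 \left(4 + 2 s^{2}\right) = 8 + 4 s^{2}$)
$D{\left(q \right)} = 14408 q$ ($D{\left(q \right)} = \left(8 + 4 \cdot 60^{2}\right) q = \left(8 + 4 \cdot 3600\right) q = \left(8 + 14400\right) q = 14408 q$)
$\left(-6 + D{\left(-2 \right)}\right) Z{\left(-1,-4 \right)} = \left(-6 + 14408 \left(-2\right)\right) 2 = \left(-6 - 28816\right) 2 = \left(-28822\right) 2 = -57644$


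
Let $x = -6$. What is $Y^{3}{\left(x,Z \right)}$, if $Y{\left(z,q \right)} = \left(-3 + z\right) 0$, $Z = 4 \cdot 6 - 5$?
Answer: $0$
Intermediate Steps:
$Z = 19$ ($Z = 24 - 5 = 19$)
$Y{\left(z,q \right)} = 0$
$Y^{3}{\left(x,Z \right)} = 0^{3} = 0$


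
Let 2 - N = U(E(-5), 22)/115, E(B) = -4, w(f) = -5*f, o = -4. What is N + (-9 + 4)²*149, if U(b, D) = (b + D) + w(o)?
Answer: 428567/115 ≈ 3726.7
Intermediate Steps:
U(b, D) = 20 + D + b (U(b, D) = (b + D) - 5*(-4) = (D + b) + 20 = 20 + D + b)
N = 192/115 (N = 2 - (20 + 22 - 4)/115 = 2 - 38/115 = 192/115 ≈ 1.6696)
N + (-9 + 4)²*149 = 192/115 + (-9 + 4)²*149 = 192/115 + (-5)²*149 = 192/115 + 25*149 = 192/115 + 3725 = 428567/115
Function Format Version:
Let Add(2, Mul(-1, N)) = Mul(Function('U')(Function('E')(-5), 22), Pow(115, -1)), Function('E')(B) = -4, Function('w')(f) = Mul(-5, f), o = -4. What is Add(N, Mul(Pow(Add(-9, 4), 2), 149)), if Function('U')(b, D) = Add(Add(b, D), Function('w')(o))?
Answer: Rational(428567, 115) ≈ 3726.7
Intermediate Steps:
Function('U')(b, D) = Add(20, D, b) (Function('U')(b, D) = Add(Add(b, D), Mul(-5, -4)) = Add(Add(D, b), 20) = Add(20, D, b))
N = Rational(192, 115) (N = Add(2, Mul(-1, Mul(Add(20, 22, -4), Pow(115, -1)))) = Add(2, Mul(-1, Mul(38, Rational(1, 115)))) = Add(2, Mul(-1, Rational(38, 115))) = Add(2, Rational(-38, 115)) = Rational(192, 115) ≈ 1.6696)
Add(N, Mul(Pow(Add(-9, 4), 2), 149)) = Add(Rational(192, 115), Mul(Pow(Add(-9, 4), 2), 149)) = Add(Rational(192, 115), Mul(Pow(-5, 2), 149)) = Add(Rational(192, 115), Mul(25, 149)) = Add(Rational(192, 115), 3725) = Rational(428567, 115)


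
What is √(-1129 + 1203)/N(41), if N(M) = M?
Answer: √74/41 ≈ 0.20981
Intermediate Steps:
√(-1129 + 1203)/N(41) = √(-1129 + 1203)/41 = √74*(1/41) = √74/41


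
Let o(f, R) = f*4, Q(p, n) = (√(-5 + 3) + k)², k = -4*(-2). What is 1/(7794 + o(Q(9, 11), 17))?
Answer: -I/(-8042*I + 64*√2) ≈ 0.00012433 - 1.3993e-6*I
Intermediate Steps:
k = 8
Q(p, n) = (8 + I*√2)² (Q(p, n) = (√(-5 + 3) + 8)² = (√(-2) + 8)² = (I*√2 + 8)² = (8 + I*√2)²)
o(f, R) = 4*f
1/(7794 + o(Q(9, 11), 17)) = 1/(7794 + 4*(8 + I*√2)²)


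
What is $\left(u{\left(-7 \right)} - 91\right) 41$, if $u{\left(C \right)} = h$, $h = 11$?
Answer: $-3280$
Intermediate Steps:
$u{\left(C \right)} = 11$
$\left(u{\left(-7 \right)} - 91\right) 41 = \left(11 - 91\right) 41 = \left(-80\right) 41 = -3280$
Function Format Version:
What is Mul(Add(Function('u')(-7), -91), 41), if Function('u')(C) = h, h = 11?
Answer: -3280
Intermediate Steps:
Function('u')(C) = 11
Mul(Add(Function('u')(-7), -91), 41) = Mul(Add(11, -91), 41) = Mul(-80, 41) = -3280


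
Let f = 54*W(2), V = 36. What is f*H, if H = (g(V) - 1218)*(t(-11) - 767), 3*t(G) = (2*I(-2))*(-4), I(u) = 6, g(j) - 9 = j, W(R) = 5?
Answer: 247983930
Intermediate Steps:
g(j) = 9 + j
t(G) = -16 (t(G) = ((2*6)*(-4))/3 = (12*(-4))/3 = (⅓)*(-48) = -16)
f = 270 (f = 54*5 = 270)
H = 918459 (H = ((9 + 36) - 1218)*(-16 - 767) = (45 - 1218)*(-783) = -1173*(-783) = 918459)
f*H = 270*918459 = 247983930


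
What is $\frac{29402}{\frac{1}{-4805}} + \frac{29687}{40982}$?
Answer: $- \frac{5789798001333}{40982} \approx -1.4128 \cdot 10^{8}$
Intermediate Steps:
$\frac{29402}{\frac{1}{-4805}} + \frac{29687}{40982} = \frac{29402}{- \frac{1}{4805}} + 29687 \cdot \frac{1}{40982} = 29402 \left(-4805\right) + \frac{29687}{40982} = -141276610 + \frac{29687}{40982} = - \frac{5789798001333}{40982}$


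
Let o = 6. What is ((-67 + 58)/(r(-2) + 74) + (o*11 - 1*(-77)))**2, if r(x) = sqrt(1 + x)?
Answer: 612376676944/29997529 + 14085810*I/29997529 ≈ 20414.0 + 0.46957*I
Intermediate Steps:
((-67 + 58)/(r(-2) + 74) + (o*11 - 1*(-77)))**2 = ((-67 + 58)/(sqrt(1 - 2) + 74) + (6*11 - 1*(-77)))**2 = (-9/(sqrt(-1) + 74) + (66 + 77))**2 = (-9/(I + 74) + 143)**2 = (-9*(74 - I)/5477 + 143)**2 = (143 - 9*(74 - I)/5477)**2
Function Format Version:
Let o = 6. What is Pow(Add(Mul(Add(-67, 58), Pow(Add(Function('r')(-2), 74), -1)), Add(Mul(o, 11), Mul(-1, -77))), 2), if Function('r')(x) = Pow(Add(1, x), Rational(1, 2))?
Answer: Add(Rational(612376676944, 29997529), Mul(Rational(14085810, 29997529), I)) ≈ Add(20414., Mul(0.46957, I))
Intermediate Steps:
Pow(Add(Mul(Add(-67, 58), Pow(Add(Function('r')(-2), 74), -1)), Add(Mul(o, 11), Mul(-1, -77))), 2) = Pow(Add(Mul(Add(-67, 58), Pow(Add(Pow(Add(1, -2), Rational(1, 2)), 74), -1)), Add(Mul(6, 11), Mul(-1, -77))), 2) = Pow(Add(Mul(-9, Pow(Add(Pow(-1, Rational(1, 2)), 74), -1)), Add(66, 77)), 2) = Pow(Add(Mul(-9, Pow(Add(I, 74), -1)), 143), 2) = Pow(Add(Mul(-9, Pow(Add(74, I), -1)), 143), 2) = Pow(Add(Mul(-9, Mul(Rational(1, 5477), Add(74, Mul(-1, I)))), 143), 2) = Pow(Add(Mul(Rational(-9, 5477), Add(74, Mul(-1, I))), 143), 2) = Pow(Add(143, Mul(Rational(-9, 5477), Add(74, Mul(-1, I)))), 2)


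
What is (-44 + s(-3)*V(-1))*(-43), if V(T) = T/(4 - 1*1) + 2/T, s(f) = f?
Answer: 1591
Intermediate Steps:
V(T) = 2/T + T/3 (V(T) = T/(4 - 1) + 2/T = T/3 + 2/T = 2/T + T/3)
(-44 + s(-3)*V(-1))*(-43) = (-44 - 3*(2/(-1) + (⅓)*(-1)))*(-43) = (-44 - 3*(2*(-1) - ⅓))*(-43) = (-44 - 3*(-2 - ⅓))*(-43) = (-44 - 3*(-7/3))*(-43) = (-44 + 7)*(-43) = -37*(-43) = 1591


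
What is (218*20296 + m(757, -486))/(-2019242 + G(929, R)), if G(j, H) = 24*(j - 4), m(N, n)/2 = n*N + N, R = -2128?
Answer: -1845119/998521 ≈ -1.8479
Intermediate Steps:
m(N, n) = 2*N + 2*N*n (m(N, n) = 2*(n*N + N) = 2*(N*n + N) = 2*(N + N*n) = 2*N + 2*N*n)
G(j, H) = -96 + 24*j (G(j, H) = 24*(-4 + j) = -96 + 24*j)
(218*20296 + m(757, -486))/(-2019242 + G(929, R)) = (218*20296 + 2*757*(1 - 486))/(-2019242 + (-96 + 24*929)) = (4424528 + 2*757*(-485))/(-2019242 + (-96 + 22296)) = (4424528 - 734290)/(-2019242 + 22200) = 3690238/(-1997042) = 3690238*(-1/1997042) = -1845119/998521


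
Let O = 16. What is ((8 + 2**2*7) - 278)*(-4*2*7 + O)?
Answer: 9680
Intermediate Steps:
((8 + 2**2*7) - 278)*(-4*2*7 + O) = ((8 + 2**2*7) - 278)*(-4*2*7 + 16) = ((8 + 4*7) - 278)*(-8*7 + 16) = ((8 + 28) - 278)*(-56 + 16) = (36 - 278)*(-40) = -242*(-40) = 9680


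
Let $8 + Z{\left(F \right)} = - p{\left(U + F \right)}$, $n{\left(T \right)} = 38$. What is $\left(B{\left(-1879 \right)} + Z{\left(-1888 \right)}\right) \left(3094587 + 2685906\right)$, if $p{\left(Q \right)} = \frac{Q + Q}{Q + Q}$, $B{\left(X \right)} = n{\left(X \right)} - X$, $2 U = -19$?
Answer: $11029180644$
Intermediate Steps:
$U = - \frac{19}{2}$ ($U = \frac{1}{2} \left(-19\right) = - \frac{19}{2} \approx -9.5$)
$B{\left(X \right)} = 38 - X$
$p{\left(Q \right)} = 1$ ($p{\left(Q \right)} = \frac{2 Q}{2 Q} = 2 Q \frac{1}{2 Q} = 1$)
$Z{\left(F \right)} = -9$ ($Z{\left(F \right)} = -8 - 1 = -9$)
$\left(B{\left(-1879 \right)} + Z{\left(-1888 \right)}\right) \left(3094587 + 2685906\right) = \left(\left(38 - -1879\right) - 9\right) \left(3094587 + 2685906\right) = \left(\left(38 + 1879\right) - 9\right) 5780493 = \left(1917 - 9\right) 5780493 = 1908 \cdot 5780493 = 11029180644$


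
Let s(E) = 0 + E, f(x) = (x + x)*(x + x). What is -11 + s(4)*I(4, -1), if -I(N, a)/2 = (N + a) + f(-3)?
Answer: -323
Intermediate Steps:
f(x) = 4*x² (f(x) = (2*x)*(2*x) = 4*x²)
I(N, a) = -72 - 2*N - 2*a (I(N, a) = -2*((N + a) + 4*(-3)²) = -2*((N + a) + 4*9) = -2*((N + a) + 36) = -2*(36 + N + a) = -72 - 2*N - 2*a)
s(E) = E
-11 + s(4)*I(4, -1) = -11 + 4*(-72 - 2*4 - 2*(-1)) = -11 + 4*(-72 - 8 + 2) = -11 + 4*(-78) = -11 - 312 = -323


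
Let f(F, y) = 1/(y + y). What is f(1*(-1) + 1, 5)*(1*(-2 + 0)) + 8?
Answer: 39/5 ≈ 7.8000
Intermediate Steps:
f(F, y) = 1/(2*y)
f(1*(-1) + 1, 5)*(1*(-2 + 0)) + 8 = ((½)/5)*(1*(-2 + 0)) + 8 = ((½)*(⅕))*(1*(-2)) + 8 = (⅒)*(-2) + 8 = -⅕ + 8 = 39/5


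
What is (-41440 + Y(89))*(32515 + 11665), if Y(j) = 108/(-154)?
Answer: -140975464120/77 ≈ -1.8309e+9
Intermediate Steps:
Y(j) = -54/77 (Y(j) = 108*(-1/154) = -54/77)
(-41440 + Y(89))*(32515 + 11665) = (-41440 - 54/77)*(32515 + 11665) = -3190934/77*44180 = -140975464120/77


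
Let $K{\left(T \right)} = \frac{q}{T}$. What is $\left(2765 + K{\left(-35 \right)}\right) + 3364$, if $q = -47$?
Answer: $\frac{214562}{35} \approx 6130.3$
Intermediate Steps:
$K{\left(T \right)} = - \frac{47}{T}$
$\left(2765 + K{\left(-35 \right)}\right) + 3364 = \left(2765 - \frac{47}{-35}\right) + 3364 = \left(2765 - - \frac{47}{35}\right) + 3364 = \left(2765 + \frac{47}{35}\right) + 3364 = \frac{96822}{35} + 3364 = \frac{214562}{35}$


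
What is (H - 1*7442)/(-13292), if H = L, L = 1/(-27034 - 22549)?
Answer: 368996687/659057236 ≈ 0.55989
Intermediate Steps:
L = -1/49583 (L = 1/(-49583) = -1/49583 ≈ -2.0168e-5)
H = -1/49583 ≈ -2.0168e-5
(H - 1*7442)/(-13292) = (-1/49583 - 1*7442)/(-13292) = (-1/49583 - 7442)*(-1/13292) = -368996687/49583*(-1/13292) = 368996687/659057236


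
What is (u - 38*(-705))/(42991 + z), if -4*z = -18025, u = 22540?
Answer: 197320/189989 ≈ 1.0386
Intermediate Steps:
z = 18025/4 (z = -¼*(-18025) = 18025/4 ≈ 4506.3)
(u - 38*(-705))/(42991 + z) = (22540 - 38*(-705))/(42991 + 18025/4) = (22540 + 26790)/(189989/4) = 49330*(4/189989) = 197320/189989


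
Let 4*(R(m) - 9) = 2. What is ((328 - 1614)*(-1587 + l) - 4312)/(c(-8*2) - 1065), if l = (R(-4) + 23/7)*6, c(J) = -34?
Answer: -13565408/7693 ≈ -1763.3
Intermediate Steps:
R(m) = 19/2 (R(m) = 9 + (1/4)*2 = 9 + 1/2 = 19/2)
l = 537/7 (l = (19/2 + 23/7)*6 = (179/14)*6 = 537/7 ≈ 76.714)
((328 - 1614)*(-1587 + l) - 4312)/(c(-8*2) - 1065) = ((328 - 1614)*(-1587 + 537/7) - 4312)/(-34 - 1065) = (-1286*(-10572/7) - 4312)/(-1099) = (13595592/7 - 4312)*(-1/1099) = (13565408/7)*(-1/1099) = -13565408/7693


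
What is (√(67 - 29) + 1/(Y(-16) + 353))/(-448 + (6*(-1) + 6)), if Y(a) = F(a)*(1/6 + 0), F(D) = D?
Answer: -3/470848 - √38/448 ≈ -0.013766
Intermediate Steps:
Y(a) = a/6 (Y(a) = a*(1/6 + 0) = a*(⅙ + 0) = a*(⅙) = a/6)
(√(67 - 29) + 1/(Y(-16) + 353))/(-448 + (6*(-1) + 6)) = (√(67 - 29) + 1/((⅙)*(-16) + 353))/(-448 + (6*(-1) + 6)) = (√38 + 1/(-8/3 + 353))/(-448 + (-6 + 6)) = (√38 + 1/(1051/3))/(-448 + 0) = (√38 + 3/1051)/(-448) = (3/1051 + √38)*(-1/448) = -3/470848 - √38/448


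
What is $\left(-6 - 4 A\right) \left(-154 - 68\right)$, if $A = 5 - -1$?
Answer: $6660$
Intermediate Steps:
$A = 6$ ($A = 5 + 1 = 6$)
$\left(-6 - 4 A\right) \left(-154 - 68\right) = \left(-6 - 24\right) \left(-154 - 68\right) = \left(-6 - 24\right) \left(-222\right) = \left(-30\right) \left(-222\right) = 6660$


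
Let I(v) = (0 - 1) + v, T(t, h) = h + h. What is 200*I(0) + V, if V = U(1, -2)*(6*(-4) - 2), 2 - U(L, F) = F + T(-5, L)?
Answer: -252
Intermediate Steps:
T(t, h) = 2*h
U(L, F) = 2 - F - 2*L (U(L, F) = 2 - (F + 2*L) = 2 + (-F - 2*L) = 2 - F - 2*L)
V = -52 (V = (2 - 1*(-2) - 2*1)*(6*(-4) - 2) = (2 + 2 - 2)*(-24 - 2) = 2*(-26) = -52)
I(v) = -1 + v
200*I(0) + V = 200*(-1 + 0) - 52 = 200*(-1) - 52 = -200 - 52 = -252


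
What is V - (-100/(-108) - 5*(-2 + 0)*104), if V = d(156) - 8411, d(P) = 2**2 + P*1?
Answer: -250882/27 ≈ -9291.9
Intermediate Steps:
d(P) = 4 + P
V = -8251 (V = (4 + 156) - 8411 = 160 - 8411 = -8251)
V - (-100/(-108) - 5*(-2 + 0)*104) = -8251 - (-100/(-108) - 5*(-2 + 0)*104) = -8251 - (-100*(-1/108) - 5*(-2)*104) = -8251 - (25/27 + 10*104) = -8251 - (25/27 + 1040) = -8251 - 1*28105/27 = -8251 - 28105/27 = -250882/27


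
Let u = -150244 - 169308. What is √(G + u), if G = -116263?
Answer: I*√435815 ≈ 660.16*I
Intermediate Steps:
u = -319552
√(G + u) = √(-116263 - 319552) = √(-435815) = I*√435815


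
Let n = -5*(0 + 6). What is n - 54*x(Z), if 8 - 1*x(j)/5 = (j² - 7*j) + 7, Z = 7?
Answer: -300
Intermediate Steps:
x(j) = 5 - 5*j² + 35*j (x(j) = 40 - 5*((j² - 7*j) + 7) = 40 - 5*(7 + j² - 7*j) = 40 + (-35 - 5*j² + 35*j) = 5 - 5*j² + 35*j)
n = -30 (n = -5*6 = -30)
n - 54*x(Z) = -30 - 54*(5 - 5*7² + 35*7) = -30 - 54*(5 - 5*49 + 245) = -30 - 54*(5 - 245 + 245) = -30 - 54*5 = -30 - 270 = -300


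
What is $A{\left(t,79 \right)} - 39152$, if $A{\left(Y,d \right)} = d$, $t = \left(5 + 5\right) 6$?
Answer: $-39073$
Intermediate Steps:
$t = 60$ ($t = 10 \cdot 6 = 60$)
$A{\left(t,79 \right)} - 39152 = 79 - 39152 = -39073$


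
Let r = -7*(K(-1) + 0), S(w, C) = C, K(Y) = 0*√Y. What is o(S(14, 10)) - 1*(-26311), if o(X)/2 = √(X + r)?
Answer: 26311 + 2*√10 ≈ 26317.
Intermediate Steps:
K(Y) = 0
r = 0 (r = -7*(0 + 0) = -7*0 = 0)
o(X) = 2*√X (o(X) = 2*√(X + 0) = 2*√X)
o(S(14, 10)) - 1*(-26311) = 2*√10 - 1*(-26311) = 2*√10 + 26311 = 26311 + 2*√10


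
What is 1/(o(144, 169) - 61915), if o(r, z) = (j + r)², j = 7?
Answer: -1/39114 ≈ -2.5566e-5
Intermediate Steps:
o(r, z) = (7 + r)²
1/(o(144, 169) - 61915) = 1/((7 + 144)² - 61915) = 1/(151² - 61915) = 1/(22801 - 61915) = 1/(-39114) = -1/39114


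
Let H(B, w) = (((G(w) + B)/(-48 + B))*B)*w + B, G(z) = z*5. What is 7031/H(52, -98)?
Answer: 7031/558064 ≈ 0.012599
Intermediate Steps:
G(z) = 5*z
H(B, w) = B + B*w*(B + 5*w)/(-48 + B) (H(B, w) = (((5*w + B)/(-48 + B))*B)*w + B = (((B + 5*w)/(-48 + B))*B)*w + B = (B*(B + 5*w)/(-48 + B))*w + B = B*w*(B + 5*w)/(-48 + B) + B = B + B*w*(B + 5*w)/(-48 + B))
7031/H(52, -98) = 7031/((52*(-48 + 52 + 5*(-98)**2 + 52*(-98))/(-48 + 52))) = 7031/((52*(-48 + 52 + 5*9604 - 5096)/4)) = 7031/((52*(1/4)*(-48 + 52 + 48020 - 5096))) = 7031/((52*(1/4)*42928)) = 7031/558064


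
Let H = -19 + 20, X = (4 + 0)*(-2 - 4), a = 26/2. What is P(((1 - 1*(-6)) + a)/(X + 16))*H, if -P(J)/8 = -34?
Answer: 272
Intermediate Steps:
a = 13 (a = 26*(½) = 13)
X = -24 (X = 4*(-6) = -24)
P(J) = 272 (P(J) = -8*(-34) = 272)
H = 1
P(((1 - 1*(-6)) + a)/(X + 16))*H = 272*1 = 272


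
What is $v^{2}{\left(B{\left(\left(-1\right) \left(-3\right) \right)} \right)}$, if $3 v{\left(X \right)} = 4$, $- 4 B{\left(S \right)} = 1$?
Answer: $\frac{16}{9} \approx 1.7778$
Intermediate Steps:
$B{\left(S \right)} = - \frac{1}{4}$ ($B{\left(S \right)} = \left(- \frac{1}{4}\right) 1 = - \frac{1}{4}$)
$v{\left(X \right)} = \frac{4}{3}$ ($v{\left(X \right)} = \frac{1}{3} \cdot 4 = \frac{4}{3}$)
$v^{2}{\left(B{\left(\left(-1\right) \left(-3\right) \right)} \right)} = \left(\frac{4}{3}\right)^{2} = \frac{16}{9}$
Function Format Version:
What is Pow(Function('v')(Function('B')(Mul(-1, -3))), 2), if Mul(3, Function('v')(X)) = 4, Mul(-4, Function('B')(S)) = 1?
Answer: Rational(16, 9) ≈ 1.7778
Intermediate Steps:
Function('B')(S) = Rational(-1, 4) (Function('B')(S) = Mul(Rational(-1, 4), 1) = Rational(-1, 4))
Function('v')(X) = Rational(4, 3) (Function('v')(X) = Mul(Rational(1, 3), 4) = Rational(4, 3))
Pow(Function('v')(Function('B')(Mul(-1, -3))), 2) = Pow(Rational(4, 3), 2) = Rational(16, 9)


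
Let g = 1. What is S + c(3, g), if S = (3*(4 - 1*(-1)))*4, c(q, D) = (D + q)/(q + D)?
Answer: 61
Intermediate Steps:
c(q, D) = 1 (c(q, D) = (D + q)/(D + q) = 1)
S = 60 (S = (3*(4 + 1))*4 = (3*5)*4 = 15*4 = 60)
S + c(3, g) = 60 + 1 = 61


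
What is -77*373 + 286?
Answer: -28435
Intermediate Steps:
-77*373 + 286 = -28721 + 286 = -28435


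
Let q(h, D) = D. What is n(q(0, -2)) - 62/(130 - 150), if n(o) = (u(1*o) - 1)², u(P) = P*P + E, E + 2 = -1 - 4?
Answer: 191/10 ≈ 19.100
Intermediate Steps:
E = -7 (E = -2 + (-1 - 4) = -2 - 5 = -7)
u(P) = -7 + P² (u(P) = P*P - 7 = P² - 7 = -7 + P²)
n(o) = (-8 + o²)² (n(o) = ((-7 + (1*o)²) - 1)² = ((-7 + o²) - 1)² = (-8 + o²)²)
n(q(0, -2)) - 62/(130 - 150) = (-8 + (-2)²)² - 62/(130 - 150) = (-8 + 4)² - 62/(-20) = (-4)² - 62*(-1/20) = 16 + 31/10 = 191/10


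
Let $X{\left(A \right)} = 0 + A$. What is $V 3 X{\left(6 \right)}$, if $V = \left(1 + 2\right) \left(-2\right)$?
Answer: $-108$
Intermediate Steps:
$X{\left(A \right)} = A$
$V = -6$ ($V = 3 \left(-2\right) = -6$)
$V 3 X{\left(6 \right)} = \left(-6\right) 3 \cdot 6 = \left(-18\right) 6 = -108$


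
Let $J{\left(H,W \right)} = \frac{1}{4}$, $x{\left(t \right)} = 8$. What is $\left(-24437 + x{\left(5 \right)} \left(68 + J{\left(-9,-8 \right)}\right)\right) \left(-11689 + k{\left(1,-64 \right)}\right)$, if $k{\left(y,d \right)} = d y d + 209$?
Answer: $176411144$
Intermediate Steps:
$J{\left(H,W \right)} = \frac{1}{4}$
$k{\left(y,d \right)} = 209 + y d^{2}$ ($k{\left(y,d \right)} = y d^{2} + 209 = 209 + y d^{2}$)
$\left(-24437 + x{\left(5 \right)} \left(68 + J{\left(-9,-8 \right)}\right)\right) \left(-11689 + k{\left(1,-64 \right)}\right) = \left(-24437 + 8 \left(68 + \frac{1}{4}\right)\right) \left(-11689 + \left(209 + 1 \left(-64\right)^{2}\right)\right) = \left(-24437 + 8 \cdot \frac{273}{4}\right) \left(-11689 + \left(209 + 1 \cdot 4096\right)\right) = \left(-24437 + 546\right) \left(-11689 + \left(209 + 4096\right)\right) = - 23891 \left(-11689 + 4305\right) = \left(-23891\right) \left(-7384\right) = 176411144$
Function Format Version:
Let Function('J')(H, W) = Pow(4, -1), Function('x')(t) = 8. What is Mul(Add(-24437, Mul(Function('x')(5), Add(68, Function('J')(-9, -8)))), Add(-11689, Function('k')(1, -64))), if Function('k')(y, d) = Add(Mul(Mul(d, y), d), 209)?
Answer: 176411144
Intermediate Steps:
Function('J')(H, W) = Rational(1, 4)
Function('k')(y, d) = Add(209, Mul(y, Pow(d, 2))) (Function('k')(y, d) = Add(Mul(y, Pow(d, 2)), 209) = Add(209, Mul(y, Pow(d, 2))))
Mul(Add(-24437, Mul(Function('x')(5), Add(68, Function('J')(-9, -8)))), Add(-11689, Function('k')(1, -64))) = Mul(Add(-24437, Mul(8, Add(68, Rational(1, 4)))), Add(-11689, Add(209, Mul(1, Pow(-64, 2))))) = Mul(Add(-24437, Mul(8, Rational(273, 4))), Add(-11689, Add(209, Mul(1, 4096)))) = Mul(Add(-24437, 546), Add(-11689, Add(209, 4096))) = Mul(-23891, Add(-11689, 4305)) = Mul(-23891, -7384) = 176411144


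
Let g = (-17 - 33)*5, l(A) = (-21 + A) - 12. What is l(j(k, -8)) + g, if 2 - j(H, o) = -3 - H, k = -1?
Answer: -279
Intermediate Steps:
j(H, o) = 5 + H (j(H, o) = 2 - (-3 - H) = 2 + (3 + H) = 5 + H)
l(A) = -33 + A
g = -250 (g = -50*5 = -250)
l(j(k, -8)) + g = (-33 + (5 - 1)) - 250 = (-33 + 4) - 250 = -29 - 250 = -279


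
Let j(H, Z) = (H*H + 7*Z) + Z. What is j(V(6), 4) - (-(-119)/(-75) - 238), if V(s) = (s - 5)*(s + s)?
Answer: 31169/75 ≈ 415.59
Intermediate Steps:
V(s) = 2*s*(-5 + s) (V(s) = (-5 + s)*(2*s) = 2*s*(-5 + s))
j(H, Z) = H² + 8*Z (j(H, Z) = (H² + 7*Z) + Z = H² + 8*Z)
j(V(6), 4) - (-(-119)/(-75) - 238) = ((2*6*(-5 + 6))² + 8*4) - (-(-119)/(-75) - 238) = ((2*6*1)² + 32) - (-(-119)*(-1)/75 - 238) = (12² + 32) - (-1*119/75 - 238) = (144 + 32) - (-119/75 - 238) = 176 - 1*(-17969/75) = 176 + 17969/75 = 31169/75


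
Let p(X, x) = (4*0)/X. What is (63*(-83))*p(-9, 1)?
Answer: 0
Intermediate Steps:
p(X, x) = 0 (p(X, x) = 0/X = 0)
(63*(-83))*p(-9, 1) = (63*(-83))*0 = -5229*0 = 0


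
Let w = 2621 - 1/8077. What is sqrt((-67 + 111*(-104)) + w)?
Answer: I*sqrt(586488989787)/8077 ≈ 94.816*I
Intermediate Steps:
w = 21169816/8077 (w = 2621 - 1*1/8077 = 2621 - 1/8077 = 21169816/8077 ≈ 2621.0)
sqrt((-67 + 111*(-104)) + w) = sqrt((-67 + 111*(-104)) + 21169816/8077) = sqrt((-67 - 11544) + 21169816/8077) = sqrt(-11611 + 21169816/8077) = sqrt(-72612231/8077) = I*sqrt(586488989787)/8077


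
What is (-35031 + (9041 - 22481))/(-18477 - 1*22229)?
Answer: 48471/40706 ≈ 1.1908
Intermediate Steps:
(-35031 + (9041 - 22481))/(-18477 - 1*22229) = (-35031 - 13440)/(-18477 - 22229) = -48471/(-40706) = -48471*(-1/40706) = 48471/40706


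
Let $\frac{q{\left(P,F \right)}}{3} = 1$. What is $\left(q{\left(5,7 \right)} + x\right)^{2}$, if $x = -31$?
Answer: $784$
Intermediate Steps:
$q{\left(P,F \right)} = 3$ ($q{\left(P,F \right)} = 3 \cdot 1 = 3$)
$\left(q{\left(5,7 \right)} + x\right)^{2} = \left(3 - 31\right)^{2} = \left(-28\right)^{2} = 784$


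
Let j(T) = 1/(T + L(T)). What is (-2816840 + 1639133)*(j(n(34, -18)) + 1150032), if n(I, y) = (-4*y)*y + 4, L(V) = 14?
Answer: -576974713409255/426 ≈ -1.3544e+12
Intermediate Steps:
n(I, y) = 4 - 4*y² (n(I, y) = -4*y² + 4 = 4 - 4*y²)
j(T) = 1/(14 + T) (j(T) = 1/(T + 14) = 1/(14 + T))
(-2816840 + 1639133)*(j(n(34, -18)) + 1150032) = (-2816840 + 1639133)*(1/(14 + (4 - 4*(-18)²)) + 1150032) = -1177707*(1/(14 + (4 - 4*324)) + 1150032) = -1177707*(1/(14 + (4 - 1296)) + 1150032) = -1177707*(1/(14 - 1292) + 1150032) = -1177707*(1/(-1278) + 1150032) = -1177707*(-1/1278 + 1150032) = -1177707*1469740895/1278 = -576974713409255/426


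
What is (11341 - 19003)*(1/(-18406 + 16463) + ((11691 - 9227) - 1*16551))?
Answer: 209716923804/1943 ≈ 1.0793e+8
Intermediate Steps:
(11341 - 19003)*(1/(-18406 + 16463) + ((11691 - 9227) - 1*16551)) = -7662*(1/(-1943) + (2464 - 16551)) = -7662*(-1/1943 - 14087) = -7662*(-27371042/1943) = 209716923804/1943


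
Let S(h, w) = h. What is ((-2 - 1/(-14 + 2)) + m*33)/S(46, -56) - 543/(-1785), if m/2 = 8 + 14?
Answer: 10453507/328440 ≈ 31.828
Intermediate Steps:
m = 44 (m = 2*(8 + 14) = 2*22 = 44)
((-2 - 1/(-14 + 2)) + m*33)/S(46, -56) - 543/(-1785) = ((-2 - 1/(-14 + 2)) + 44*33)/46 - 543/(-1785) = ((-2 - 1/(-12)) + 1452)*(1/46) - 543*(-1/1785) = ((-2 - 1*(-1/12)) + 1452)*(1/46) + 181/595 = ((-2 + 1/12) + 1452)*(1/46) + 181/595 = (-23/12 + 1452)*(1/46) + 181/595 = (17401/12)*(1/46) + 181/595 = 17401/552 + 181/595 = 10453507/328440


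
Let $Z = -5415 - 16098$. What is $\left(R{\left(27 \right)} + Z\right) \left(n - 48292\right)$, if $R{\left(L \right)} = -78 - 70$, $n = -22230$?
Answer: $1527577042$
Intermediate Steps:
$Z = -21513$ ($Z = -5415 - 16098 = -21513$)
$R{\left(L \right)} = -148$
$\left(R{\left(27 \right)} + Z\right) \left(n - 48292\right) = \left(-148 - 21513\right) \left(-22230 - 48292\right) = \left(-21661\right) \left(-70522\right) = 1527577042$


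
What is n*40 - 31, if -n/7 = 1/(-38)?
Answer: -449/19 ≈ -23.632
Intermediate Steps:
n = 7/38 (n = -7/(-38) = -7*(-1/38) = 7/38 ≈ 0.18421)
n*40 - 31 = (7/38)*40 - 31 = 140/19 - 31 = -449/19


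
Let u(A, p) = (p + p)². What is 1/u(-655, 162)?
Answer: 1/104976 ≈ 9.5260e-6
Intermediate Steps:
u(A, p) = 4*p² (u(A, p) = (2*p)² = 4*p²)
1/u(-655, 162) = 1/(4*162²) = 1/(4*26244) = 1/104976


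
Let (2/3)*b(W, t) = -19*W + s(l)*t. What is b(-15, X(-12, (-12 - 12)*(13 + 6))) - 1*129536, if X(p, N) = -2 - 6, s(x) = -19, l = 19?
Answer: -257761/2 ≈ -1.2888e+5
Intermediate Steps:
X(p, N) = -8
b(W, t) = -57*W/2 - 57*t/2 (b(W, t) = 3*(-19*W - 19*t)/2 = -57*W/2 - 57*t/2)
b(-15, X(-12, (-12 - 12)*(13 + 6))) - 1*129536 = (-57/2*(-15) - 57/2*(-8)) - 1*129536 = (855/2 + 228) - 129536 = 1311/2 - 129536 = -257761/2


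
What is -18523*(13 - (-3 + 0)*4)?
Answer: -463075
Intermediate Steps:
-18523*(13 - (-3 + 0)*4) = -18523*(13 - (-3)*4) = -18523*(13 - 1*(-12)) = -18523*(13 + 12) = -18523*25 = -463075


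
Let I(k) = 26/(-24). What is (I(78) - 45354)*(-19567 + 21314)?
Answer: -950823967/12 ≈ -7.9235e+7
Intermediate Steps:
I(k) = -13/12 (I(k) = 26*(-1/24) = -13/12)
(I(78) - 45354)*(-19567 + 21314) = (-13/12 - 45354)*(-19567 + 21314) = -544261/12*1747 = -950823967/12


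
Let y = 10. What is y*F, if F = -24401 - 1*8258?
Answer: -326590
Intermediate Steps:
F = -32659 (F = -24401 - 8258 = -32659)
y*F = 10*(-32659) = -326590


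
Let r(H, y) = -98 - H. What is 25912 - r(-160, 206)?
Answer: 25850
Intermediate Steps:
25912 - r(-160, 206) = 25912 - (-98 - 1*(-160)) = 25912 - (-98 + 160) = 25912 - 1*62 = 25912 - 62 = 25850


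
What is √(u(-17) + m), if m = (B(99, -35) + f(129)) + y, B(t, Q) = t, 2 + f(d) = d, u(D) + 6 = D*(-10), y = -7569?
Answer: I*√7179 ≈ 84.729*I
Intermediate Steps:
u(D) = -6 - 10*D (u(D) = -6 + D*(-10) = -6 - 10*D)
f(d) = -2 + d
m = -7343 (m = (99 + (-2 + 129)) - 7569 = (99 + 127) - 7569 = 226 - 7569 = -7343)
√(u(-17) + m) = √((-6 - 10*(-17)) - 7343) = √((-6 + 170) - 7343) = √(164 - 7343) = √(-7179) = I*√7179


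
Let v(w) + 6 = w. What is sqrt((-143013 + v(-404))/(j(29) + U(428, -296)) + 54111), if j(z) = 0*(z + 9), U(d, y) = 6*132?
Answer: sqrt(939674758)/132 ≈ 232.23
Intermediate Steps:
U(d, y) = 792
j(z) = 0 (j(z) = 0*(9 + z) = 0)
v(w) = -6 + w
sqrt((-143013 + v(-404))/(j(29) + U(428, -296)) + 54111) = sqrt((-143013 + (-6 - 404))/(0 + 792) + 54111) = sqrt((-143013 - 410)/792 + 54111) = sqrt(-143423*1/792 + 54111) = sqrt(-143423/792 + 54111) = sqrt(42712489/792) = sqrt(939674758)/132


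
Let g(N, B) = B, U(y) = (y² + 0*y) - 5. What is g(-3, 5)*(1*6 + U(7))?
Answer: 250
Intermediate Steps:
U(y) = -5 + y² (U(y) = (y² + 0) - 5 = y² - 5 = -5 + y²)
g(-3, 5)*(1*6 + U(7)) = 5*(1*6 + (-5 + 7²)) = 5*(6 + (-5 + 49)) = 5*(6 + 44) = 5*50 = 250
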